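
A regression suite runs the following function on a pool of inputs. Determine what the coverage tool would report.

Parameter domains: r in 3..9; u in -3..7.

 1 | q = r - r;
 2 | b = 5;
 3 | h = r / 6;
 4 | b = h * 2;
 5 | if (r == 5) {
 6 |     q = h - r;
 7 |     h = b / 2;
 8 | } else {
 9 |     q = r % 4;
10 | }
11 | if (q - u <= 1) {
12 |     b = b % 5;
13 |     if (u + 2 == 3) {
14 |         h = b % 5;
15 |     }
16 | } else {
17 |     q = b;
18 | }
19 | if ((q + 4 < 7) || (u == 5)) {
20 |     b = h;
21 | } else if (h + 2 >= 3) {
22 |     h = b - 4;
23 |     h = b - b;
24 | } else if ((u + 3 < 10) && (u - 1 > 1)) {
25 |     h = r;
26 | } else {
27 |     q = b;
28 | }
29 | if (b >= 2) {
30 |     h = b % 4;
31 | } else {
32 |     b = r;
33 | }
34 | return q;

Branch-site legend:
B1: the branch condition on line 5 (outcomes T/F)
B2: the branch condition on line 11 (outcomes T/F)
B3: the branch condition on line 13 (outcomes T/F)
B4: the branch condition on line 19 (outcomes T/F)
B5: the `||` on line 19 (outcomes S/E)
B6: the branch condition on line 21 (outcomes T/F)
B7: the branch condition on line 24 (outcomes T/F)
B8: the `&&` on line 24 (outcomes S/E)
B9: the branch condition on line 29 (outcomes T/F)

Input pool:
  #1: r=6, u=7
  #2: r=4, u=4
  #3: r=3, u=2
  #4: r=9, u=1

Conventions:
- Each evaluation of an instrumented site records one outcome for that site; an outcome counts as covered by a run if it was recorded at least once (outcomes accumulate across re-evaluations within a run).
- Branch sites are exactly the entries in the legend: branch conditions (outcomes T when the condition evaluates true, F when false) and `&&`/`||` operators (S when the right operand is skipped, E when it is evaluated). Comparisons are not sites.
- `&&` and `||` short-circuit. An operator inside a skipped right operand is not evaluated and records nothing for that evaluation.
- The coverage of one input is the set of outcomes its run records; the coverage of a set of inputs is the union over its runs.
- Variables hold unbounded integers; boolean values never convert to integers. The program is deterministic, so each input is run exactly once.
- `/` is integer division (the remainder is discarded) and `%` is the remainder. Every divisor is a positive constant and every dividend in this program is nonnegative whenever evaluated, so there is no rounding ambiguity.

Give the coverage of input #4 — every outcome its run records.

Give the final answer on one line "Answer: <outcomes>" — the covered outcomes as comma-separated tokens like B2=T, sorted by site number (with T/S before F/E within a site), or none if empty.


Event log for input #4 (r=9, u=1):
  B1->F, B2->T, B3->T, B5->S, B4->T, B9->T
collecting distinct outcomes: B1=F, B2=T, B3=T, B4=T, B5=S, B9=T
Answer: B1=F, B2=T, B3=T, B4=T, B5=S, B9=T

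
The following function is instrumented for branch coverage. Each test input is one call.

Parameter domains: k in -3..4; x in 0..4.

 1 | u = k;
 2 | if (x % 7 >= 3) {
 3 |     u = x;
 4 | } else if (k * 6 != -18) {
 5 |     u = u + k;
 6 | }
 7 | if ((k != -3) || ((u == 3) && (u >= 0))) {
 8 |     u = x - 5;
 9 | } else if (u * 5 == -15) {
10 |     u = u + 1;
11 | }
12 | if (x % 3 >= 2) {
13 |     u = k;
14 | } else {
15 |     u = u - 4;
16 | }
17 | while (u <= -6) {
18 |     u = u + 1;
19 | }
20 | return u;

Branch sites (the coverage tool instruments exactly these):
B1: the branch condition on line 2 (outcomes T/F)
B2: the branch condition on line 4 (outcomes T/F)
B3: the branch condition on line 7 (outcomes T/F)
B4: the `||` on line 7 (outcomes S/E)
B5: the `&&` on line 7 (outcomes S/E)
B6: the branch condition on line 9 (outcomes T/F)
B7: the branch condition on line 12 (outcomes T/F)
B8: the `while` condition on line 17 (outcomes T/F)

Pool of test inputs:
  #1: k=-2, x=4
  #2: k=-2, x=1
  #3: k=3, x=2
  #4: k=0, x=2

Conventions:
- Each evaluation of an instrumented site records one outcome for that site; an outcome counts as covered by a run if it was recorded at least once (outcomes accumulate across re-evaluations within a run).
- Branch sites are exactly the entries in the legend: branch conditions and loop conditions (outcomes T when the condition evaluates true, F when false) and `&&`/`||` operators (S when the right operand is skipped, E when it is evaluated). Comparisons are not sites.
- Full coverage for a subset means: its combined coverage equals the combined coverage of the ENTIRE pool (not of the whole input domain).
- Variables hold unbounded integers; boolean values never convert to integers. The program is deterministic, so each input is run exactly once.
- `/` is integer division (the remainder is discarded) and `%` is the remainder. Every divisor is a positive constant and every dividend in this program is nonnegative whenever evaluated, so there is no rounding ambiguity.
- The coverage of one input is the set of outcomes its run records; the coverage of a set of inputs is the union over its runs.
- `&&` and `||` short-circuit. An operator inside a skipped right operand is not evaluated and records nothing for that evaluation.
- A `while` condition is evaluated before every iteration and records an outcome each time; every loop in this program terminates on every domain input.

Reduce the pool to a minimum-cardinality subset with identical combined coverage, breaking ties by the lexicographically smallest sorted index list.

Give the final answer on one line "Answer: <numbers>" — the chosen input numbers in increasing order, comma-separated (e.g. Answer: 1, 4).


#1 (k=-2, x=4) -> B1->T, B4->S, B3->T, B7->F, B8->F; covered: B1=T, B3=T, B4=S, B7=F, B8=F
#2 (k=-2, x=1) -> B1->F, B2->T, B4->S, B3->T, B7->F, B8->T, B8->T, B8->T, B8->F; covered: B1=F, B2=T, B3=T, B4=S, B7=F, B8=T, B8=F
#3 (k=3, x=2) -> B1->F, B2->T, B4->S, B3->T, B7->T, B8->F; covered: B1=F, B2=T, B3=T, B4=S, B7=T, B8=F
#4 (k=0, x=2) -> B1->F, B2->T, B4->S, B3->T, B7->T, B8->F; covered: B1=F, B2=T, B3=T, B4=S, B7=T, B8=F
union over all inputs: B1=T, B1=F, B2=T, B3=T, B4=S, B7=T, B7=F, B8=T, B8=F (9 outcomes)
no size-1 subset reaches all 9 outcomes (best union: 7/9)
no size-2 subset reaches all 9 outcomes (best union: 8/9)
the canonical winner is {1, 2, 3}: size 3, full 9-outcome coverage, earliest index list among size-3 covers
Answer: 1, 2, 3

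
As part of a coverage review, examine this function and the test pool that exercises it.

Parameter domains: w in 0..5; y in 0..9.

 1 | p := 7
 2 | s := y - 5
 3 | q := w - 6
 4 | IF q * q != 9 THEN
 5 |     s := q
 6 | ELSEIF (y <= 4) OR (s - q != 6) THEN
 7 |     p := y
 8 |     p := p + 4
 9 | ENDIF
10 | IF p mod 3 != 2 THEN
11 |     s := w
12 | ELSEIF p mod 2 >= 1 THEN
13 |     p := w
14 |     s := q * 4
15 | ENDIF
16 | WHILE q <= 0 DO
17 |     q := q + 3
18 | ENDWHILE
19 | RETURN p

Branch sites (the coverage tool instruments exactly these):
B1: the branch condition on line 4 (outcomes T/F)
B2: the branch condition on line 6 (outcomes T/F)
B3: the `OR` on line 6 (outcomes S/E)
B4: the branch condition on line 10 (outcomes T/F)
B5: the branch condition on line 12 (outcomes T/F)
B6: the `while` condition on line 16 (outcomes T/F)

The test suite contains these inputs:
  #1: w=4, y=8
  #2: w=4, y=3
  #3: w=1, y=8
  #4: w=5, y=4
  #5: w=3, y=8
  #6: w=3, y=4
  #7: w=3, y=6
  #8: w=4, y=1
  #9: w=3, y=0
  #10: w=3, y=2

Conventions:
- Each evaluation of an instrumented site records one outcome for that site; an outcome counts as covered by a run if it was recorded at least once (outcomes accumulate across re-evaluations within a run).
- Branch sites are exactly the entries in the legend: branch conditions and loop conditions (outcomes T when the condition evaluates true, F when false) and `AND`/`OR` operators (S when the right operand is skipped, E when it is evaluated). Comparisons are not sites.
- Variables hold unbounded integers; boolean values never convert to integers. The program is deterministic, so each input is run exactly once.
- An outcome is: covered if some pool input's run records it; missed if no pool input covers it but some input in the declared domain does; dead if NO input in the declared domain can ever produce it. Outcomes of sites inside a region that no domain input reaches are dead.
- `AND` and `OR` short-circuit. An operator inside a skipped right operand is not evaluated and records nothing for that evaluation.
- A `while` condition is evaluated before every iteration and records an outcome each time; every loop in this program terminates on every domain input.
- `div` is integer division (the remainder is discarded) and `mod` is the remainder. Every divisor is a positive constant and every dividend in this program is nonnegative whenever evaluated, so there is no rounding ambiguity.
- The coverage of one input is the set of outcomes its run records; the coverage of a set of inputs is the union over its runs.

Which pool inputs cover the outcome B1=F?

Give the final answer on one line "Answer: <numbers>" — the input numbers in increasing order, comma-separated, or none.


input #1 (w=4, y=8): does not produce B1=F
input #2 (w=4, y=3): does not produce B1=F
input #3 (w=1, y=8): does not produce B1=F
input #4 (w=5, y=4): does not produce B1=F
input #5 (w=3, y=8): produces B1=F
input #6 (w=3, y=4): produces B1=F
input #7 (w=3, y=6): produces B1=F
input #8 (w=4, y=1): does not produce B1=F
input #9 (w=3, y=0): produces B1=F
input #10 (w=3, y=2): produces B1=F
Answer: 5, 6, 7, 9, 10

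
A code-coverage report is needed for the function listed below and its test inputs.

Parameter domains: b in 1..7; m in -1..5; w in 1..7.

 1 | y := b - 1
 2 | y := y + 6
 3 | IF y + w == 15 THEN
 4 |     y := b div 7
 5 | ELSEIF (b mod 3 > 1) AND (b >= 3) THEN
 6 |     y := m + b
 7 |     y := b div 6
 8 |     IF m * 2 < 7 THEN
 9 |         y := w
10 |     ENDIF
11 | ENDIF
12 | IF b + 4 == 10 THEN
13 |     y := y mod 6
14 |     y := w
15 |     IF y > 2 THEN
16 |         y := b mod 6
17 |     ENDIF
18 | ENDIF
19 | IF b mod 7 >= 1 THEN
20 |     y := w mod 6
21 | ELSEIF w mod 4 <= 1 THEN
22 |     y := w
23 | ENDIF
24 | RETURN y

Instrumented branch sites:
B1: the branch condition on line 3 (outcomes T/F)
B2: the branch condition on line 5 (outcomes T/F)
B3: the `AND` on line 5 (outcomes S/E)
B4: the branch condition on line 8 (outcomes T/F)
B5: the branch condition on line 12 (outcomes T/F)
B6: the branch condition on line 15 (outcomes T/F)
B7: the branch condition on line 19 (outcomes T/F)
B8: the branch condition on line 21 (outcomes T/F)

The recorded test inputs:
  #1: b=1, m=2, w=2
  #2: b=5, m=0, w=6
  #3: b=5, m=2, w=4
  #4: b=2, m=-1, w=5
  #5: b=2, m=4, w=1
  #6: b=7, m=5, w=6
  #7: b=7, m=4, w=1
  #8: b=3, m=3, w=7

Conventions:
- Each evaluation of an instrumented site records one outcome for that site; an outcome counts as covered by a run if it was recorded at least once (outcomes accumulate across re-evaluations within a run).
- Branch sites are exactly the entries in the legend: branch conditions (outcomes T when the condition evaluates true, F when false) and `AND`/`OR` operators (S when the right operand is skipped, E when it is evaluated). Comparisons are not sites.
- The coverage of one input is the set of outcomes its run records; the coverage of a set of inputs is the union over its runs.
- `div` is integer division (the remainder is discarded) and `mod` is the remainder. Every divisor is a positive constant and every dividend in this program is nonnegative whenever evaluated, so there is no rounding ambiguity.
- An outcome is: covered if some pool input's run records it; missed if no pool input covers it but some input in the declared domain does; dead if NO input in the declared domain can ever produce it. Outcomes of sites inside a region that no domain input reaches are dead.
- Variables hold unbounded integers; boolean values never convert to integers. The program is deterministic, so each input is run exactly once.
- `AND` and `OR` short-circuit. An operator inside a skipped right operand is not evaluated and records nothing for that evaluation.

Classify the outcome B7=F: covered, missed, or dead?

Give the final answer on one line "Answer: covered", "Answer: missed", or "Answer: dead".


B7=F is recorded by pool input(s) 6, 7 -> covered
Answer: covered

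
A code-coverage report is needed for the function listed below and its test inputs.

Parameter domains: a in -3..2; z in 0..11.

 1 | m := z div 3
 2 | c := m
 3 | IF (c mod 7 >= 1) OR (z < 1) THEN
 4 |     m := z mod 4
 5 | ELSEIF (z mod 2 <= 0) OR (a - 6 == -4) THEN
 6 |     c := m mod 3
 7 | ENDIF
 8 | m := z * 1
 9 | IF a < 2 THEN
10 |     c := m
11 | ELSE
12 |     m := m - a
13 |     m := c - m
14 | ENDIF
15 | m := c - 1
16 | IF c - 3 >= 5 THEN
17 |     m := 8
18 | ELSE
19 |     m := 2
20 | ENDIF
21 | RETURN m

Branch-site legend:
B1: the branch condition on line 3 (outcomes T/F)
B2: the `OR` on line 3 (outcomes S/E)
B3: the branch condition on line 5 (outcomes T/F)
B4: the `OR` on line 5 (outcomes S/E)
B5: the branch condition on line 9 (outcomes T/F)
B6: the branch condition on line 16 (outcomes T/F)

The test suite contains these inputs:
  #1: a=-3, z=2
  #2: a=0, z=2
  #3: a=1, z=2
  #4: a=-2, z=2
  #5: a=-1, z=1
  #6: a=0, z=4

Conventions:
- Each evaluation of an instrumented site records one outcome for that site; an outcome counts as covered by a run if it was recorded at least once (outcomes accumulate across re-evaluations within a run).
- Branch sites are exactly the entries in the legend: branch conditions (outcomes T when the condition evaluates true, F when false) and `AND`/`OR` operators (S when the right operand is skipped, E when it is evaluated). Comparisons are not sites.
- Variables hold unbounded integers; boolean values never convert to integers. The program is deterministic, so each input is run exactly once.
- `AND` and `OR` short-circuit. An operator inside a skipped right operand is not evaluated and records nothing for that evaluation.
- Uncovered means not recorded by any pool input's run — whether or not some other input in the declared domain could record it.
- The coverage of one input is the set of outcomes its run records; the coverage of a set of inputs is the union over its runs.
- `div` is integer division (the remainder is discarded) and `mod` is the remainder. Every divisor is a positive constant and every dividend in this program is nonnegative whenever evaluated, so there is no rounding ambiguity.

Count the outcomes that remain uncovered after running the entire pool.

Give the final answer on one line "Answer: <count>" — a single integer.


input #1, a=-3, z=2: outcomes B1=F, B2=E, B3=T, B4=S, B5=T, B6=F
input #2, a=0, z=2: outcomes B1=F, B2=E, B3=T, B4=S, B5=T, B6=F
input #3, a=1, z=2: outcomes B1=F, B2=E, B3=T, B4=S, B5=T, B6=F
input #4, a=-2, z=2: outcomes B1=F, B2=E, B3=T, B4=S, B5=T, B6=F
input #5, a=-1, z=1: outcomes B1=F, B2=E, B3=F, B4=E, B5=T, B6=F
input #6, a=0, z=4: outcomes B1=T, B2=S, B5=T, B6=F
union over the pool: B1=T, B1=F, B2=S, B2=E, B3=T, B3=F, B4=S, B4=E, B5=T, B6=F
uncovered (2 of 12): B5=F, B6=T
Answer: 2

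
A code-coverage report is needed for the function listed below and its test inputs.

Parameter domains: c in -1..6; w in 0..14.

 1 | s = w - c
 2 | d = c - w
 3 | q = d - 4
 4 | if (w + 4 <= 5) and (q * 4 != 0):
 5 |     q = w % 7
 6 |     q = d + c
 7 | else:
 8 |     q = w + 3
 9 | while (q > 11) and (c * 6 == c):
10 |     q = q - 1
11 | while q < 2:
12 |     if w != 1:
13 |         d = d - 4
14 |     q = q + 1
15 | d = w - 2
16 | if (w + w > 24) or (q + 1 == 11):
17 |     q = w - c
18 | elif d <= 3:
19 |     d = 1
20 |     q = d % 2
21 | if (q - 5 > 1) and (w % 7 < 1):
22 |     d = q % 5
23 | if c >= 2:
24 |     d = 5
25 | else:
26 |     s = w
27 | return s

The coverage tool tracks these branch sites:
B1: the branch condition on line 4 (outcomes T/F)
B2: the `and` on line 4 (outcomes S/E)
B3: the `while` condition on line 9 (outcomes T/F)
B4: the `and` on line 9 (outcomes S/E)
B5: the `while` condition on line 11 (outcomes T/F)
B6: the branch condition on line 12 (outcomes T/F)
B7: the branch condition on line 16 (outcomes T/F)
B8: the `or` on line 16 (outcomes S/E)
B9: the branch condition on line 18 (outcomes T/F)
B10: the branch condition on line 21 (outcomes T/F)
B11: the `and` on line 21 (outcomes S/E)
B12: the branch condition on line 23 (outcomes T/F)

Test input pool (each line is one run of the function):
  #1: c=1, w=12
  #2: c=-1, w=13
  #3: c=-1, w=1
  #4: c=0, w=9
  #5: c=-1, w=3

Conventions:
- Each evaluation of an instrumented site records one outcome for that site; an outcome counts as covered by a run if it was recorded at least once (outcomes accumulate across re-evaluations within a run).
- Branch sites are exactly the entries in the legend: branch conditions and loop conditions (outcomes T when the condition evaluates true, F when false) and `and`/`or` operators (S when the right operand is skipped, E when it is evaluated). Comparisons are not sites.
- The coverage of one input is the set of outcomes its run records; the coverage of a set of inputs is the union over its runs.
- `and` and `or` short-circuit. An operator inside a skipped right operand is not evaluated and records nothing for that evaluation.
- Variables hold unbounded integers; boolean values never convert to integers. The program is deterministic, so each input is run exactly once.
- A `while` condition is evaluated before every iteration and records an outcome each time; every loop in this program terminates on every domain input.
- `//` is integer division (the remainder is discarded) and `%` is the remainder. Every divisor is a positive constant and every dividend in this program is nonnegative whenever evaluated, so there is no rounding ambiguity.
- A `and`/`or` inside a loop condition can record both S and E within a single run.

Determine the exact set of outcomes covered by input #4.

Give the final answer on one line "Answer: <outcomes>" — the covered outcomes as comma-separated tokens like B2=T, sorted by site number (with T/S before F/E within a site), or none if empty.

Tracing the run of input #4 (c=0, w=9):
  B2->S, B1->F, B4->E, B3->T, B4->S, B3->F, B5->F, B8->E, B7->F, B9->F
  B11->E, B10->F, B12->F
deduplicating events, the covered set is: B1=F, B2=S, B3=T, B3=F, B4=S, B4=E, B5=F, B7=F, B8=E, B9=F, B10=F, B11=E, B12=F

Answer: B1=F, B2=S, B3=T, B3=F, B4=S, B4=E, B5=F, B7=F, B8=E, B9=F, B10=F, B11=E, B12=F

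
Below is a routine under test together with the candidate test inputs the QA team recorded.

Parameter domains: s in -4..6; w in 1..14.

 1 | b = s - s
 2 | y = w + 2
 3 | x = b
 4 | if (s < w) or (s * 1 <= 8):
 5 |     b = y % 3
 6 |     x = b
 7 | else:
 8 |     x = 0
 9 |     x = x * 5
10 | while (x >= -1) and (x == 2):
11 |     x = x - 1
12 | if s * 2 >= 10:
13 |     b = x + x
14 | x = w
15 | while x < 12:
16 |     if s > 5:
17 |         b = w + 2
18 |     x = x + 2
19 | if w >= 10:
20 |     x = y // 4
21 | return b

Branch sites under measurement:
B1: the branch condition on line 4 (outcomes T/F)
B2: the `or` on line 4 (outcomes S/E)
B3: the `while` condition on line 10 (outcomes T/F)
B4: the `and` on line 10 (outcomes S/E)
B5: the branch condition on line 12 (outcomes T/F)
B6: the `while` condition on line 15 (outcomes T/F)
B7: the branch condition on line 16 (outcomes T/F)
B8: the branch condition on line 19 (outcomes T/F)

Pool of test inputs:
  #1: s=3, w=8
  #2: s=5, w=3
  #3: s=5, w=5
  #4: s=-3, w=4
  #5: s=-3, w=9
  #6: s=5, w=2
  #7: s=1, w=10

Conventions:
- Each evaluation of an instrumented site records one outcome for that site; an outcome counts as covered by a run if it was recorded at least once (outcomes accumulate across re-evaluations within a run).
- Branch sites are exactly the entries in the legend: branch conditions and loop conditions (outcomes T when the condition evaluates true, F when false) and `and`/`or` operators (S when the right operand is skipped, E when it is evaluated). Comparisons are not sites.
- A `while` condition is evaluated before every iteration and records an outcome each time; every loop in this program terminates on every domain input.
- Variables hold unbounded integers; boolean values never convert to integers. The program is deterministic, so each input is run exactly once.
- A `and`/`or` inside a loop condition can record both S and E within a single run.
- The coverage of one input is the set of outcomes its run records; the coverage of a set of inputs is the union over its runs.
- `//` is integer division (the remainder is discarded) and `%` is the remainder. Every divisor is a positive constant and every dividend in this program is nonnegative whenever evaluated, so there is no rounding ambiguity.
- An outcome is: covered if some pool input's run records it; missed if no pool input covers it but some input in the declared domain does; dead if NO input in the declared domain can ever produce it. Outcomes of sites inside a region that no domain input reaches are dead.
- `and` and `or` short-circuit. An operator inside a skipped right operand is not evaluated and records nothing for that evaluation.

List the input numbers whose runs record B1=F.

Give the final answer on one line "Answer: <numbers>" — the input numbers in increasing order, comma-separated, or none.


input #1 (s=3, w=8): misses B1=F
input #2 (s=5, w=3): misses B1=F
input #3 (s=5, w=5): misses B1=F
input #4 (s=-3, w=4): misses B1=F
input #5 (s=-3, w=9): misses B1=F
input #6 (s=5, w=2): misses B1=F
input #7 (s=1, w=10): misses B1=F
Answer: none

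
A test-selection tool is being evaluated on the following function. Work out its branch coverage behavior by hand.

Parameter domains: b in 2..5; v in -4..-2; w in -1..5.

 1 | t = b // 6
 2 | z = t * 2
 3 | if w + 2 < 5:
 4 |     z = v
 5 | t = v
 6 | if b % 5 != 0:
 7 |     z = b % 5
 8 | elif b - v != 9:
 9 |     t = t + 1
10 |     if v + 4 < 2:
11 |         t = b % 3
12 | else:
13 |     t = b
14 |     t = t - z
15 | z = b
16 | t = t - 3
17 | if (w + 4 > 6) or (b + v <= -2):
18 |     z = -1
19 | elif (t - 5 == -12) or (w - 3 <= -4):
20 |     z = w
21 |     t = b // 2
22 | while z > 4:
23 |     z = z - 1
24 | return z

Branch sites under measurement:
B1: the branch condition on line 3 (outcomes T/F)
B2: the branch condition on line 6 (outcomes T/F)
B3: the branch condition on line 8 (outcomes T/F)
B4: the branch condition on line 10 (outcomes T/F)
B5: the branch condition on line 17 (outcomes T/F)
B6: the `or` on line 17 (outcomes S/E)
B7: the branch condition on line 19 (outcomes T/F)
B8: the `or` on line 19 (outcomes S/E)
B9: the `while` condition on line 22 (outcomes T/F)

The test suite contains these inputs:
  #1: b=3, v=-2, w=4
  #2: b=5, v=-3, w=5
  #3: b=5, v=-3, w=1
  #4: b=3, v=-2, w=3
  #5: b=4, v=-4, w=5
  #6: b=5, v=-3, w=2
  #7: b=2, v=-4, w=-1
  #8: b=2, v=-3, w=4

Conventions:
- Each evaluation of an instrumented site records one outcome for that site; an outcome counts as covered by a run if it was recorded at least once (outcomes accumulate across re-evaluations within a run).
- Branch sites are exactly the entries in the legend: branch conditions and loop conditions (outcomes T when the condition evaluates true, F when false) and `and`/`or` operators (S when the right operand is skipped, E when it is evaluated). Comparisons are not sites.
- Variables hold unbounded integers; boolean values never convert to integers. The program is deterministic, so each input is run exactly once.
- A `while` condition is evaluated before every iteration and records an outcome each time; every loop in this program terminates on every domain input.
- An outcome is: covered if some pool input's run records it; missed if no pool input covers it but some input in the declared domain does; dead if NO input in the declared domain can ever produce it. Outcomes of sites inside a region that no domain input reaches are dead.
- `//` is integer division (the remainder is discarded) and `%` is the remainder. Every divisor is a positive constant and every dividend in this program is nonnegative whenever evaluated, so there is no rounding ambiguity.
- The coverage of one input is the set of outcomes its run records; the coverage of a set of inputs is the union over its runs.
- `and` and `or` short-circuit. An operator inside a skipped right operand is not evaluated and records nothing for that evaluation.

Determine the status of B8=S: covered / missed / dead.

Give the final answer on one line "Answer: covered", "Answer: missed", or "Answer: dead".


no pool input records B8=S
but domain input (b=3, v=-4, w=-1) does record it -> reachable, so missed
Answer: missed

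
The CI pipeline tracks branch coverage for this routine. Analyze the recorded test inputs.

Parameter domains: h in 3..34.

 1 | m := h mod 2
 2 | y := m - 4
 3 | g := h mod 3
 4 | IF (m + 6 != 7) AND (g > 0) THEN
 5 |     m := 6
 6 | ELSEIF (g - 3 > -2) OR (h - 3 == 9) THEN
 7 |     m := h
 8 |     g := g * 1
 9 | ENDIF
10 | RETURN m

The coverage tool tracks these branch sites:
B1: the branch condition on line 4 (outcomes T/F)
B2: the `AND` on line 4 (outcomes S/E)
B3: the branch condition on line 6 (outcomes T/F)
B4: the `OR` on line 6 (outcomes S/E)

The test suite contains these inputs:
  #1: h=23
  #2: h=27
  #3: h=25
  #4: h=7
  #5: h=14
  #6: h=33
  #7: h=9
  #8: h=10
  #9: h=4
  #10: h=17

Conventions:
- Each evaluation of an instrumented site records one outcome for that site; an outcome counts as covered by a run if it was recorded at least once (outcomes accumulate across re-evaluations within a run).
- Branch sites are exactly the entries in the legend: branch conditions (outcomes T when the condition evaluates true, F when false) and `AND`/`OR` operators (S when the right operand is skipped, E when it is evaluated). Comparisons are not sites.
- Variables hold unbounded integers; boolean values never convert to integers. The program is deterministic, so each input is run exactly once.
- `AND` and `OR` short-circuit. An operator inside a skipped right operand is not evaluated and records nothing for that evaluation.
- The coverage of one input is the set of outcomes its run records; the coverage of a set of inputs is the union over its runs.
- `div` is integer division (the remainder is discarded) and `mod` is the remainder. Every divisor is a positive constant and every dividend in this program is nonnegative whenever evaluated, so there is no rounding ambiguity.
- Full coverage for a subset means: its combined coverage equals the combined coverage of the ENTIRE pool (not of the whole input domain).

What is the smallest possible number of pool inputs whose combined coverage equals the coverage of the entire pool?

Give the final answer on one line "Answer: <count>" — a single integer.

run #1 (h=23) records B1=F, B2=S, B3=T, B4=S
run #2 (h=27) records B1=F, B2=S, B3=F, B4=E
run #3 (h=25) records B1=F, B2=S, B3=F, B4=E
run #4 (h=7) records B1=F, B2=S, B3=F, B4=E
run #5 (h=14) records B1=T, B2=E
run #6 (h=33) records B1=F, B2=S, B3=F, B4=E
run #7 (h=9) records B1=F, B2=S, B3=F, B4=E
run #8 (h=10) records B1=T, B2=E
run #9 (h=4) records B1=T, B2=E
run #10 (h=17) records B1=F, B2=S, B3=T, B4=S
union over all inputs: B1=T, B1=F, B2=S, B2=E, B3=T, B3=F, B4=S, B4=E (8 outcomes)
size 1 is not enough: best union over all size-1 subsets is 4/8
size 2 is not enough: best union over all size-2 subsets is 6/8
inputs {1, 2, 5} (size 3) cover everything; no size-3 subset with a lexicographically smaller index list covers all 8

Answer: 3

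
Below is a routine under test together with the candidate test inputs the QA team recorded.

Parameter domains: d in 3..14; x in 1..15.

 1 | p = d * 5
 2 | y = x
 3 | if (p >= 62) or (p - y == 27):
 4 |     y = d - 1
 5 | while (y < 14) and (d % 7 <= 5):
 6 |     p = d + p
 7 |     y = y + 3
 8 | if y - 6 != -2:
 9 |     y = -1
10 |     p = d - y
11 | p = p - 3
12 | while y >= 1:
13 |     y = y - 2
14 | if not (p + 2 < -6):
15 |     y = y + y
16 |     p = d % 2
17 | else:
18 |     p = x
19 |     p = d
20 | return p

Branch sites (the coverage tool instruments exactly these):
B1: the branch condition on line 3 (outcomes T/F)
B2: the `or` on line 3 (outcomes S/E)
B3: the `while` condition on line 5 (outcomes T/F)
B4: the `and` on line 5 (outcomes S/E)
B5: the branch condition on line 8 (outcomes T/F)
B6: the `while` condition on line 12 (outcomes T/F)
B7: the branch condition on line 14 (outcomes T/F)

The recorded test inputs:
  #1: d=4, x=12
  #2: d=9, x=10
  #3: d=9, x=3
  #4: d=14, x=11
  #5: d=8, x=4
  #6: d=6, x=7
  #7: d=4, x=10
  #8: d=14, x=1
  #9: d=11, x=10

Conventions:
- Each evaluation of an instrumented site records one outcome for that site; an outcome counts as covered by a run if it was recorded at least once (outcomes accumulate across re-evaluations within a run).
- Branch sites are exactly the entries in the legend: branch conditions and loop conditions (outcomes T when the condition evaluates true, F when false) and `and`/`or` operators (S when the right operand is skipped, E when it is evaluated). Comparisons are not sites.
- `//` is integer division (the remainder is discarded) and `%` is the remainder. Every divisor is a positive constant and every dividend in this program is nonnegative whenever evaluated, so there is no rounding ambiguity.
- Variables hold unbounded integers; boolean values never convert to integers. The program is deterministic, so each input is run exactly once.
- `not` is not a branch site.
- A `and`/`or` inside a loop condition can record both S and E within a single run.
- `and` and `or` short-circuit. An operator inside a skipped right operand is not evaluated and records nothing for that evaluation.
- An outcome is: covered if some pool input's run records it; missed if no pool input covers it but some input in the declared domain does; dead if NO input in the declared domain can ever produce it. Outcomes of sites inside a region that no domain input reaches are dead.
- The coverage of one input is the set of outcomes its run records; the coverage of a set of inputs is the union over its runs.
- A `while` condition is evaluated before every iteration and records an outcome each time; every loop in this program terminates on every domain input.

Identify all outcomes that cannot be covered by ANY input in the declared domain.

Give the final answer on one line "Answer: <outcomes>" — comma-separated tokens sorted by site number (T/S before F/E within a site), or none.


checking every outcome against all 180 domain inputs:
  B7=F: never recorded by any domain input -> dead
  reachable outcomes have witnesses, e.g. B1=T (e.g. d=6, x=3), B1=F (e.g. d=3, x=1), B2=S (e.g. d=13, x=1), B2=E (e.g. d=3, x=1)
Answer: B7=F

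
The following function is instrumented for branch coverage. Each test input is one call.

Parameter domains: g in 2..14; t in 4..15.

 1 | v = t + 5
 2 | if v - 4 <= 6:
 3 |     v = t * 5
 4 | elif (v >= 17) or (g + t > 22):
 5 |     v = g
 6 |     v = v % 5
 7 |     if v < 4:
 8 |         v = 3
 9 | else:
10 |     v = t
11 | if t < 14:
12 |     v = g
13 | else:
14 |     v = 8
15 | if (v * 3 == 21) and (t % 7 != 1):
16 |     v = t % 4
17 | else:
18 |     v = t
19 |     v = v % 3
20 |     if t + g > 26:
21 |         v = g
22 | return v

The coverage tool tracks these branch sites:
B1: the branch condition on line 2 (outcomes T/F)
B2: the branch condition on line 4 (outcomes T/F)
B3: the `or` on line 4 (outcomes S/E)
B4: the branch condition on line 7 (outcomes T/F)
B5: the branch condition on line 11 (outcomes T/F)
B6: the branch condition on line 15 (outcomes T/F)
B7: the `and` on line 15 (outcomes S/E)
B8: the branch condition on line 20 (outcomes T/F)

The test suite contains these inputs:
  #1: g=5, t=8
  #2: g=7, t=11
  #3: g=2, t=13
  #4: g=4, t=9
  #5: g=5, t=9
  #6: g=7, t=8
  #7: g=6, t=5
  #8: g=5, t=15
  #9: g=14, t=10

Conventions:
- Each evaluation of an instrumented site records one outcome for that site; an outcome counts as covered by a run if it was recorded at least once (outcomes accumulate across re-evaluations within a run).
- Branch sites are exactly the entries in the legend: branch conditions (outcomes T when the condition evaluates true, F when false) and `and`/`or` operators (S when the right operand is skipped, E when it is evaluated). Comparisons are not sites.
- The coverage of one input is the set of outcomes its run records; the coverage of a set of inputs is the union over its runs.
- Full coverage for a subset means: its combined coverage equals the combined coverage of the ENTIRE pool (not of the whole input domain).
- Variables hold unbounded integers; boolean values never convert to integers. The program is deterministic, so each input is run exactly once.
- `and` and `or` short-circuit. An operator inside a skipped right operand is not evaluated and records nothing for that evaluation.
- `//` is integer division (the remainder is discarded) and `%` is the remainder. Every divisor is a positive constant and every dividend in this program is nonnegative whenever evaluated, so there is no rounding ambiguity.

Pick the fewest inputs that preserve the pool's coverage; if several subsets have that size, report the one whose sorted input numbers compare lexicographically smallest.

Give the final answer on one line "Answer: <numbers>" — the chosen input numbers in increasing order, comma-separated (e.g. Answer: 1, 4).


#1 (g=5, t=8) -> B1->F, B3->E, B2->F, B5->T, B7->S, B6->F, B8->F; covered: B1=F, B2=F, B3=E, B5=T, B6=F, B7=S, B8=F
#2 (g=7, t=11) -> B1->F, B3->E, B2->F, B5->T, B7->E, B6->T; covered: B1=F, B2=F, B3=E, B5=T, B6=T, B7=E
#3 (g=2, t=13) -> B1->F, B3->S, B2->T, B4->T, B5->T, B7->S, B6->F, B8->F; covered: B1=F, B2=T, B3=S, B4=T, B5=T, B6=F, B7=S, B8=F
#4 (g=4, t=9) -> B1->F, B3->E, B2->F, B5->T, B7->S, B6->F, B8->F; covered: B1=F, B2=F, B3=E, B5=T, B6=F, B7=S, B8=F
#5 (g=5, t=9) -> B1->F, B3->E, B2->F, B5->T, B7->S, B6->F, B8->F; covered: B1=F, B2=F, B3=E, B5=T, B6=F, B7=S, B8=F
#6 (g=7, t=8) -> B1->F, B3->E, B2->F, B5->T, B7->E, B6->F, B8->F; covered: B1=F, B2=F, B3=E, B5=T, B6=F, B7=E, B8=F
#7 (g=6, t=5) -> B1->T, B5->T, B7->S, B6->F, B8->F; covered: B1=T, B5=T, B6=F, B7=S, B8=F
#8 (g=5, t=15) -> B1->F, B3->S, B2->T, B4->T, B5->F, B7->S, B6->F, B8->F; covered: B1=F, B2=T, B3=S, B4=T, B5=F, B6=F, B7=S, B8=F
#9 (g=14, t=10) -> B1->F, B3->E, B2->T, B4->F, B5->T, B7->S, B6->F, B8->F; covered: B1=F, B2=T, B3=E, B4=F, B5=T, B6=F, B7=S, B8=F
union over all inputs: B1=T, B1=F, B2=T, B2=F, B3=S, B3=E, B4=T, B4=F, B5=T, B5=F, B6=T, B6=F, B7=S, B7=E, B8=F (15 outcomes)
size 1 is not enough: best union over all size-1 subsets is 8/15
size 2 is not enough: best union over all size-2 subsets is 13/15
size 3 is not enough: best union over all size-3 subsets is 14/15
at size 4, {2, 7, 8, 9} reaches all 15 outcomes; every lexicographically earlier size-4 subset fails
Answer: 2, 7, 8, 9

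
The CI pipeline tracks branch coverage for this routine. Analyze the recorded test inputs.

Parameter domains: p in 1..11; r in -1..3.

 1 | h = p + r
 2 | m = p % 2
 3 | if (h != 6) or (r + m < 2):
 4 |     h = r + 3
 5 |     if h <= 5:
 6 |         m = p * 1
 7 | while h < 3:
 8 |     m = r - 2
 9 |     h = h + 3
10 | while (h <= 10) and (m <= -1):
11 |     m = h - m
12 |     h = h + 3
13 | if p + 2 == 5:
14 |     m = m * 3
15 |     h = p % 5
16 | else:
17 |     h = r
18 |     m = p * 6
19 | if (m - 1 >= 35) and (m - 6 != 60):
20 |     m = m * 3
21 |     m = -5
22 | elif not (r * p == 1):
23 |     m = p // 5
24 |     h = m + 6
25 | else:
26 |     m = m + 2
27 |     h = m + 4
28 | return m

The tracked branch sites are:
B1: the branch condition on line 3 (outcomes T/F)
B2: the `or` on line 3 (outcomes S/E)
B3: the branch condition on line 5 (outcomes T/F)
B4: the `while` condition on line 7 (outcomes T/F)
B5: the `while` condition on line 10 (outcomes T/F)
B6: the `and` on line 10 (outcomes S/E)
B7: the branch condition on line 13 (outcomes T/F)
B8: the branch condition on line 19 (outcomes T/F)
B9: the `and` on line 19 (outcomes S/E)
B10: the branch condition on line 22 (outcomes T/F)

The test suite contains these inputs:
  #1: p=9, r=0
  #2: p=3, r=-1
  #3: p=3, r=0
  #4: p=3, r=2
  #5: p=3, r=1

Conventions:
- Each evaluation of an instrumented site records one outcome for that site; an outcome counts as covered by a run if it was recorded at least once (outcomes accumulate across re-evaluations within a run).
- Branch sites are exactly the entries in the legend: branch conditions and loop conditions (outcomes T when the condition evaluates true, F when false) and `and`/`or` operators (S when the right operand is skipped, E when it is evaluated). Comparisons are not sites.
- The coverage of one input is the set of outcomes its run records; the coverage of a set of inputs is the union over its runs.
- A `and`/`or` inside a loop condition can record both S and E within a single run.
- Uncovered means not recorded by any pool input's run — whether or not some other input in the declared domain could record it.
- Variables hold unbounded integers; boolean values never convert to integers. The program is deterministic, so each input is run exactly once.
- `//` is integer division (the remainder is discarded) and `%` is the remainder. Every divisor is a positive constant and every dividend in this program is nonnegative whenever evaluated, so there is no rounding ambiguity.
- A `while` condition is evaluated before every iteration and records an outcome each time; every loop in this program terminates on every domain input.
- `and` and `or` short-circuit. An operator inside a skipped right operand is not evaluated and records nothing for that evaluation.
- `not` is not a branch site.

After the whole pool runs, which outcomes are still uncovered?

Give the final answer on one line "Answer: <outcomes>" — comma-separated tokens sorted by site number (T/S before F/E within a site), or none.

#1 (p=9, r=0) -> B2->S, B1->T, B3->T, B4->F, B6->E, B5->F, B7->F, B9->E, B8->T; covered: B1=T, B2=S, B3=T, B4=F, B5=F, B6=E, B7=F, B8=T, B9=E
#2 (p=3, r=-1) -> B2->S, B1->T, B3->T, B4->T, B4->F, B6->E, B5->T, B6->E, B5->F, B7->T, B9->S, B8->F, B10->T; covered: B1=T, B2=S, B3=T, B4=T, B4=F, B5=T, B5=F, B6=E, B7=T, B8=F, B9=S, B10=T
#3 (p=3, r=0) -> B2->S, B1->T, B3->T, B4->F, B6->E, B5->F, B7->T, B9->S, B8->F, B10->T; covered: B1=T, B2=S, B3=T, B4=F, B5=F, B6=E, B7=T, B8=F, B9=S, B10=T
#4 (p=3, r=2) -> B2->S, B1->T, B3->T, B4->F, B6->E, B5->F, B7->T, B9->S, B8->F, B10->T; covered: B1=T, B2=S, B3=T, B4=F, B5=F, B6=E, B7=T, B8=F, B9=S, B10=T
#5 (p=3, r=1) -> B2->S, B1->T, B3->T, B4->F, B6->E, B5->F, B7->T, B9->S, B8->F, B10->T; covered: B1=T, B2=S, B3=T, B4=F, B5=F, B6=E, B7=T, B8=F, B9=S, B10=T
union over the pool: B1=T, B2=S, B3=T, B4=T, B4=F, B5=T, B5=F, B6=E, B7=T, B7=F, B8=T, B8=F, B9=S, B9=E, B10=T
uncovered (5 of 20): B1=F, B2=E, B3=F, B6=S, B10=F

Answer: B1=F, B2=E, B3=F, B6=S, B10=F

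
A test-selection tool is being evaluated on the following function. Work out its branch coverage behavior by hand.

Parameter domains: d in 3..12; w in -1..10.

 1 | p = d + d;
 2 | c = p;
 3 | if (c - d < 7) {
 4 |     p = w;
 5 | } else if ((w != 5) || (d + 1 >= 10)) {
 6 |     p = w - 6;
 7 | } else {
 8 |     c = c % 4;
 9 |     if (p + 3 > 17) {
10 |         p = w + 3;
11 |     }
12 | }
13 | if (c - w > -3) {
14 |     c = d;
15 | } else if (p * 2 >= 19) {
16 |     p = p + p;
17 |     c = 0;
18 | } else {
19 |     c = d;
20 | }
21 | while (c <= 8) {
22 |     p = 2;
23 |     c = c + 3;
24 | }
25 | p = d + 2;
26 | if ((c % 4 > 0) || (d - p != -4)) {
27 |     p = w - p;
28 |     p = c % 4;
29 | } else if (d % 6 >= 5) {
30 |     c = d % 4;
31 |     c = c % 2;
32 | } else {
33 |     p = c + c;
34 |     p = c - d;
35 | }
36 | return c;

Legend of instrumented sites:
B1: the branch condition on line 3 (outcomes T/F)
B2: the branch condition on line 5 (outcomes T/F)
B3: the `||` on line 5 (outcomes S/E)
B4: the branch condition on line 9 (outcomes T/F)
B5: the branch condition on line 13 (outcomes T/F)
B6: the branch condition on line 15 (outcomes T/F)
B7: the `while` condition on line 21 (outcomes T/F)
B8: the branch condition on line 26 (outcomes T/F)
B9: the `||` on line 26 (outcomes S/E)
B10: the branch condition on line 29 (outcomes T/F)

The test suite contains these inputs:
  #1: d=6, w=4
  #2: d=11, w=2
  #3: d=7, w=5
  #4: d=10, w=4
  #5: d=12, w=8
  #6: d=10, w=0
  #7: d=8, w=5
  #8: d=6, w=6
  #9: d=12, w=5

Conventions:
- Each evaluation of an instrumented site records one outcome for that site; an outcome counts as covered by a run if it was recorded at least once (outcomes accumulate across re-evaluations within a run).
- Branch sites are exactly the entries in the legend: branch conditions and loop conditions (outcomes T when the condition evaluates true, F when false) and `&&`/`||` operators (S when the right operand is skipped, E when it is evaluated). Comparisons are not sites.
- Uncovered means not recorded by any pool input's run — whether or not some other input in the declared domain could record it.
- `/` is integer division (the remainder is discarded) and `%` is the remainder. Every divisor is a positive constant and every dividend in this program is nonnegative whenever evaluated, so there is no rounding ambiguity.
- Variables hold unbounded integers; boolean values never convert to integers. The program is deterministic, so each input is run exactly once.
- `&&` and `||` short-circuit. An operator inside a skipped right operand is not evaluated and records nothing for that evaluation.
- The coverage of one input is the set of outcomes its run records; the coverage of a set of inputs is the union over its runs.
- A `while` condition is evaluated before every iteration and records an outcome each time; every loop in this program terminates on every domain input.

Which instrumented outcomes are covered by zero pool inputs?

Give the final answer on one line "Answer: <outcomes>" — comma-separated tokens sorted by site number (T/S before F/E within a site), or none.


input #1 (d=6, w=4): events B1->T, B5->T, B7->T, B7->F, B9->S, B8->T; covers B1=T, B5=T, B7=T, B7=F, B8=T, B9=S
input #2 (d=11, w=2): events B1->F, B3->S, B2->T, B5->T, B7->F, B9->S, B8->T; covers B1=F, B2=T, B3=S, B5=T, B7=F, B8=T, B9=S
input #3 (d=7, w=5): events B1->F, B3->E, B2->F, B4->F, B5->F, B6->T, B7->T, B7->T, B7->T, B7->F, B9->S, B8->T; covers B1=F, B2=F, B3=E, B4=F, B5=F, B6=T, B7=T, B7=F, B8=T, B9=S
input #4 (d=10, w=4): events B1->F, B3->S, B2->T, B5->T, B7->F, B9->S, B8->T; covers B1=F, B2=T, B3=S, B5=T, B7=F, B8=T, B9=S
input #5 (d=12, w=8): events B1->F, B3->S, B2->T, B5->T, B7->F, B9->E, B8->T; covers B1=F, B2=T, B3=S, B5=T, B7=F, B8=T, B9=E
input #6 (d=10, w=0): events B1->F, B3->S, B2->T, B5->T, B7->F, B9->S, B8->T; covers B1=F, B2=T, B3=S, B5=T, B7=F, B8=T, B9=S
input #7 (d=8, w=5): events B1->F, B3->E, B2->F, B4->T, B5->F, B6->F, B7->T, B7->F, B9->S, B8->T; covers B1=F, B2=F, B3=E, B4=T, B5=F, B6=F, B7=T, B7=F, B8=T, B9=S
input #8 (d=6, w=6): events B1->T, B5->T, B7->T, B7->F, B9->S, B8->T; covers B1=T, B5=T, B7=T, B7=F, B8=T, B9=S
input #9 (d=12, w=5): events B1->F, B3->E, B2->T, B5->T, B7->F, B9->E, B8->T; covers B1=F, B2=T, B3=E, B5=T, B7=F, B8=T, B9=E
union over the pool: B1=T, B1=F, B2=T, B2=F, B3=S, B3=E, B4=T, B4=F, B5=T, B5=F, B6=T, B6=F, B7=T, B7=F, B8=T, B9=S, B9=E
uncovered (3 of 20): B8=F, B10=T, B10=F
Answer: B8=F, B10=T, B10=F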